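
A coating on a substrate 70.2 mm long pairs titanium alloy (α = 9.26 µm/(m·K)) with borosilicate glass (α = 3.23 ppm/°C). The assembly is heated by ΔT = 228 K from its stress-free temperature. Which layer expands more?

α(titanium alloy) = 9.26×10⁻⁶/K vs α(borosilicate glass) = 3.23×10⁻⁶/K.
Higher α expands more for the same ΔT: titanium alloy.

titanium alloy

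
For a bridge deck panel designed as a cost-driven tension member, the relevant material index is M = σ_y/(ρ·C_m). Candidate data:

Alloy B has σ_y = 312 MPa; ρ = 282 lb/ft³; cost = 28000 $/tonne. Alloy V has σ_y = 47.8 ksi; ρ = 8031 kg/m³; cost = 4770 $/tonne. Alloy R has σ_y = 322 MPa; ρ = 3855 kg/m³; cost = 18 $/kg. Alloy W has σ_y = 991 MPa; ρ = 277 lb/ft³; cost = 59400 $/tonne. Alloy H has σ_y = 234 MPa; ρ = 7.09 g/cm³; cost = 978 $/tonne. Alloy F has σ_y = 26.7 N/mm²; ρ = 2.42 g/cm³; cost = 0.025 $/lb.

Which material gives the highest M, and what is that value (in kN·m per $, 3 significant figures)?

In SI units:
  alloy B: σ_y = 312.0 MPa, ρ = 4517 kg/m³, cost = 28.00 $/kg
  alloy V: σ_y = 329.6 MPa, ρ = 8031 kg/m³, cost = 4.770 $/kg
  alloy R: σ_y = 322.0 MPa, ρ = 3855 kg/m³, cost = 18.00 $/kg
  alloy W: σ_y = 991.0 MPa, ρ = 4437 kg/m³, cost = 59.40 $/kg
  alloy H: σ_y = 234.0 MPa, ρ = 7090 kg/m³, cost = 0.9780 $/kg
  alloy F: σ_y = 26.70 MPa, ρ = 2420 kg/m³, cost = 0.05511 $/kg
  alloy F: M = 200 kN·m per $
  alloy H: M = 33.7 kN·m per $
  alloy V: M = 8.60 kN·m per $
  alloy R: M = 4.64 kN·m per $
  alloy W: M = 3.76 kN·m per $
  alloy B: M = 2.47 kN·m per $
Highest index: alloy F.

alloy F, M = 200 kN·m per $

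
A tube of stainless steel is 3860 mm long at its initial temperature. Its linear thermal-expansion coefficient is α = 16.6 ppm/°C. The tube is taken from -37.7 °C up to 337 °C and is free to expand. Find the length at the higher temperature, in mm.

ΔT = 337 − (-37.7) = 374.7 K.
ΔL = α·L₀·ΔT = 16.6×10⁻⁶ × 3860 mm × 374.7 K = 24.0 mm.
L = L₀ + ΔL = 3860 + 24.0 = 3884.0 mm.

3884.0 mm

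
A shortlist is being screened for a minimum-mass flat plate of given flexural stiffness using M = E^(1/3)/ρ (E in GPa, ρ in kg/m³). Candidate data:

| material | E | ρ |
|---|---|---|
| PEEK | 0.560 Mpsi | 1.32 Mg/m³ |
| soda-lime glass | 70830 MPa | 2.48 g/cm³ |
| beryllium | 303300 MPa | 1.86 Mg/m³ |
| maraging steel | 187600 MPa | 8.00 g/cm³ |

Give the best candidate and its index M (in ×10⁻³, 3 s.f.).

beryllium, M = 3.61×10⁻³

Putting every candidate on a common basis:
  PEEK: E = 3.861 GPa, ρ = 1320 kg/m³
  soda-lime glass: E = 70.83 GPa, ρ = 2480 kg/m³
  beryllium: E = 303.3 GPa, ρ = 1860 kg/m³
  maraging steel: E = 187.6 GPa, ρ = 8000 kg/m³
  beryllium: M = 3.61×10⁻³
  soda-lime glass: M = 1.67×10⁻³
  PEEK: M = 1.19×10⁻³
  maraging steel: M = 0.716×10⁻³
Beryllium ranks first.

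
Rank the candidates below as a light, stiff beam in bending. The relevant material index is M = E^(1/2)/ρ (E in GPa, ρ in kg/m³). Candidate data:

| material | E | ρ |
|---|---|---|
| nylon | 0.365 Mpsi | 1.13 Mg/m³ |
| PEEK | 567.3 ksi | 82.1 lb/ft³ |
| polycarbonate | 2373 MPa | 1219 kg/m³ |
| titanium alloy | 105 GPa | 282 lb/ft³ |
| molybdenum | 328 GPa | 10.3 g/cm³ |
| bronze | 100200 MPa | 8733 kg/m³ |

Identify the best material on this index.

Normalizing units and computing the index:
  nylon: E = 2.517 GPa, ρ = 1130 kg/m³
  PEEK: E = 3.911 GPa, ρ = 1315 kg/m³
  polycarbonate: E = 2.373 GPa, ρ = 1219 kg/m³
  titanium alloy: E = 105.0 GPa, ρ = 4517 kg/m³
  molybdenum: E = 328.0 GPa, ρ = 10300 kg/m³
  bronze: E = 100.2 GPa, ρ = 8733 kg/m³
  titanium alloy: M = 2.27×10⁻³
  molybdenum: M = 1.76×10⁻³
  PEEK: M = 1.50×10⁻³
  nylon: M = 1.40×10⁻³
  polycarbonate: M = 1.26×10⁻³
  bronze: M = 1.15×10⁻³
Titanium alloy has the largest M.

titanium alloy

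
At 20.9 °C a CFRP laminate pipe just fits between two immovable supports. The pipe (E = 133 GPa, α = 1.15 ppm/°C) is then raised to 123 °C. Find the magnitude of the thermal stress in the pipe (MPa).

ΔT = 102.1 K. Constrained thermal stress σ = E·α·ΔT = 133.0×10³ MPa × 1.15×10⁻⁶ × 102.1 = 15.6 MPa (compressive).

15.6 MPa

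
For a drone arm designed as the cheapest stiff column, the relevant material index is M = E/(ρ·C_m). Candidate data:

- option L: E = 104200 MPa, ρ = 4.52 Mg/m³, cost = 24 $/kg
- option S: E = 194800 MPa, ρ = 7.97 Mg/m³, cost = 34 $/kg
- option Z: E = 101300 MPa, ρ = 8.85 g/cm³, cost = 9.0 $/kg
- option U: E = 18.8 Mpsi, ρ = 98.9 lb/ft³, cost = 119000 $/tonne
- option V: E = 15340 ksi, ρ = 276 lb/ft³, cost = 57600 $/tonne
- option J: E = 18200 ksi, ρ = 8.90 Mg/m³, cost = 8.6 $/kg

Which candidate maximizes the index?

Putting every candidate on a common basis:
  option L: E = 104.2 GPa, ρ = 4520 kg/m³, cost = 24.00 $/kg
  option S: E = 194.8 GPa, ρ = 7970 kg/m³, cost = 34.00 $/kg
  option Z: E = 101.3 GPa, ρ = 8850 kg/m³, cost = 9.000 $/kg
  option U: E = 129.6 GPa, ρ = 1584 kg/m³, cost = 119.0 $/kg
  option V: E = 105.8 GPa, ρ = 4421 kg/m³, cost = 57.60 $/kg
  option J: E = 125.5 GPa, ρ = 8900 kg/m³, cost = 8.600 $/kg
  option J: M = 1.64 MN·m per $
  option Z: M = 1.27 MN·m per $
  option L: M = 0.961 MN·m per $
  option S: M = 0.719 MN·m per $
  option U: M = 0.688 MN·m per $
  option V: M = 0.415 MN·m per $
Option J ranks first.

option J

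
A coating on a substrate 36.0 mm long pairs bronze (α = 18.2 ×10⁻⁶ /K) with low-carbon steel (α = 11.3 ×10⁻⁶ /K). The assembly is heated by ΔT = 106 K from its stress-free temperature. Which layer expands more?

bronze

α(bronze) = 18.2×10⁻⁶/K vs α(low-carbon steel) = 11.3×10⁻⁶/K.
Higher α expands more for the same ΔT: bronze.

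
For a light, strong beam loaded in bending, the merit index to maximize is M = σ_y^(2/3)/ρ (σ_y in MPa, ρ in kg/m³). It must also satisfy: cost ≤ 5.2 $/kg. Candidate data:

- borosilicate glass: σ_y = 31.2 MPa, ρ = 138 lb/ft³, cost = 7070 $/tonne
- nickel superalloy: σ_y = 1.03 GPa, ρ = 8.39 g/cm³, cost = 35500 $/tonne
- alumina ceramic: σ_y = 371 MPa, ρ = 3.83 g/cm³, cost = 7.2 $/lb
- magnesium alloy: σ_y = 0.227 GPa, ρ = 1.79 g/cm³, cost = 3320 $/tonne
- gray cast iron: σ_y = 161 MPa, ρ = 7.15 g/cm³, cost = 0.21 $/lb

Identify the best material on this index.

magnesium alloy

Screen on constraints: cost ≤ 5.2 $/kg. Survivors: magnesium alloy, gray cast iron.
After converting to SI:
  magnesium alloy: σ_y = 227.0 MPa, ρ = 1790 kg/m³
  gray cast iron: σ_y = 161.0 MPa, ρ = 7150 kg/m³
  magnesium alloy: M = 20.8×10⁻³
  gray cast iron: M = 4.14×10⁻³
Magnesium alloy has the largest M.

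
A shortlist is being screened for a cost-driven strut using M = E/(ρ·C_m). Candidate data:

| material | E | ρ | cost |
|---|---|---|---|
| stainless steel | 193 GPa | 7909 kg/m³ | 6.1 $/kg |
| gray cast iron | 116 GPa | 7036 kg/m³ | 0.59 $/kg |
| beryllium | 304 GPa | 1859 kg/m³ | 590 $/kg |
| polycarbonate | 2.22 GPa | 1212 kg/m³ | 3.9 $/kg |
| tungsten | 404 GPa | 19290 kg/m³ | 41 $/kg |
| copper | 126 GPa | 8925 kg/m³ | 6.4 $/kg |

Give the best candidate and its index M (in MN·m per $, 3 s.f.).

Evaluate M for each candidate:
  gray cast iron: M = 27.9 MN·m per $
  stainless steel: M = 4.00 MN·m per $
  copper: M = 2.21 MN·m per $
  tungsten: M = 0.511 MN·m per $
  polycarbonate: M = 0.470 MN·m per $
  beryllium: M = 0.277 MN·m per $
The maximum is for gray cast iron.

gray cast iron, M = 27.9 MN·m per $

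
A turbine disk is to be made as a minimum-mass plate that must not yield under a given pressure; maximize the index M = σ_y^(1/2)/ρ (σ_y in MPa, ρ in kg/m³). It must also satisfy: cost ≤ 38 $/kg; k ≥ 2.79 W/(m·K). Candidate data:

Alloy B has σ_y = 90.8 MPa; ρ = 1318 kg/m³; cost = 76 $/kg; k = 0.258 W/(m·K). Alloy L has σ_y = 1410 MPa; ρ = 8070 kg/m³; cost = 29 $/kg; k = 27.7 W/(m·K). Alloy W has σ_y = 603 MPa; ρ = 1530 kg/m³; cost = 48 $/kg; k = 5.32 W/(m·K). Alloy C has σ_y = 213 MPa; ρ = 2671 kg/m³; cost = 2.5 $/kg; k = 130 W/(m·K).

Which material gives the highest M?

Screen on constraints: cost ≤ 38 $/kg; k ≥ 2.79 W/(m·K). Survivors: alloy L, alloy C.
Computing M directly (units already consistent):
  alloy C: M = 5.46×10⁻³
  alloy L: M = 4.65×10⁻³
Alloy C ranks first.

alloy C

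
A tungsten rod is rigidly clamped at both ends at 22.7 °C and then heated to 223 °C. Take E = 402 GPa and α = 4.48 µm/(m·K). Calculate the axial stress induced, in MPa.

361 MPa

ΔT = 200.3 K. Constrained thermal stress σ = E·α·ΔT = 402.0×10³ MPa × 4.48×10⁻⁶ × 200.3 = 361 MPa (compressive).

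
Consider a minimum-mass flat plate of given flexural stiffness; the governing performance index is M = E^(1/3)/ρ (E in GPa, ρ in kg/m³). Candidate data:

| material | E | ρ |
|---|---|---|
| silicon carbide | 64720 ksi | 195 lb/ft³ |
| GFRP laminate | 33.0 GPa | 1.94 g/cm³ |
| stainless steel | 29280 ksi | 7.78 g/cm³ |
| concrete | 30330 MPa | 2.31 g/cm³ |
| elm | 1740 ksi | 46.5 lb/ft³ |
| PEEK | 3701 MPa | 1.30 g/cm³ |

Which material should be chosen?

Putting every candidate on a common basis:
  silicon carbide: E = 446.2 GPa, ρ = 3124 kg/m³
  GFRP laminate: E = 33.00 GPa, ρ = 1940 kg/m³
  stainless steel: E = 201.9 GPa, ρ = 7780 kg/m³
  concrete: E = 30.33 GPa, ρ = 2310 kg/m³
  elm: E = 12.00 GPa, ρ = 744.9 kg/m³
  PEEK: E = 3.701 GPa, ρ = 1300 kg/m³
  elm: M = 3.07×10⁻³
  silicon carbide: M = 2.45×10⁻³
  GFRP laminate: M = 1.65×10⁻³
  concrete: M = 1.35×10⁻³
  PEEK: M = 1.19×10⁻³
  stainless steel: M = 0.754×10⁻³
The maximum is for elm.

elm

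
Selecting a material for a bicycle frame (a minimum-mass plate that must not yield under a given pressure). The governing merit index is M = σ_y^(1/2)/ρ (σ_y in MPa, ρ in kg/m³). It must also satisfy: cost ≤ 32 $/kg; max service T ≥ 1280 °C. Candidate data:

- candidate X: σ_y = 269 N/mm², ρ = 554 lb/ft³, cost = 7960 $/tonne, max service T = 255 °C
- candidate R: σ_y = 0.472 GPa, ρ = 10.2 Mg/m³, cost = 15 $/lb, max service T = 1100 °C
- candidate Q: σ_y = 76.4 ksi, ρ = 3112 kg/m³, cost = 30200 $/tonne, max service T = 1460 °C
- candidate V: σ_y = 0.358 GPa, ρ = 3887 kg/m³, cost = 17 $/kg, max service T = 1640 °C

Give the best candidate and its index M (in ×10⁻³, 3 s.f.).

Screen on constraints: cost ≤ 32 $/kg; max service T ≥ 1280 °C. Survivors: candidate Q, candidate V.
In SI units:
  candidate Q: σ_y = 526.8 MPa, ρ = 3112 kg/m³
  candidate V: σ_y = 358.0 MPa, ρ = 3887 kg/m³
  candidate Q: M = 7.38×10⁻³
  candidate V: M = 4.87×10⁻³
The maximum is for candidate Q.

candidate Q, M = 7.38×10⁻³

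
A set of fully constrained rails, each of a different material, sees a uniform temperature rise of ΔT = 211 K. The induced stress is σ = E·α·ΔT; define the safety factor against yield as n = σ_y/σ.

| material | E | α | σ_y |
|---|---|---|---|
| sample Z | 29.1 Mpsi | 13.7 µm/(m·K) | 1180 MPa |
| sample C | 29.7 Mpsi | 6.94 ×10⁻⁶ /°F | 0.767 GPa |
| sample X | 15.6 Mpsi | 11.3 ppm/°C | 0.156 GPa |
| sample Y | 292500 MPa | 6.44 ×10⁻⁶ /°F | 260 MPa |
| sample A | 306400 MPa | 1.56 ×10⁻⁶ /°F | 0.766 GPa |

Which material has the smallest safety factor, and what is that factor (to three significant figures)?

With everything in SI (GPa, ×10⁻⁶/K, MPa):
  sample Z: E = 200.6, α = 13.7, σ_y = 1180 → σ = 580 MPa, n = 2.03
  sample C: E = 204.8, α = 12.5, σ_y = 767.0 → σ = 540 MPa, n = 1.42
  sample X: E = 107.6, α = 11.3, σ_y = 156.0 → σ = 256 MPa, n = 0.608
  sample Y: E = 292.5, α = 11.6, σ_y = 260.0 → σ = 715 MPa, n = 0.363
  sample A: E = 306.4, α = 2.81, σ_y = 766.0 → σ = 182 MPa, n = 4.22
Smallest n: sample Y with n = 0.363.

sample Y, n = 0.363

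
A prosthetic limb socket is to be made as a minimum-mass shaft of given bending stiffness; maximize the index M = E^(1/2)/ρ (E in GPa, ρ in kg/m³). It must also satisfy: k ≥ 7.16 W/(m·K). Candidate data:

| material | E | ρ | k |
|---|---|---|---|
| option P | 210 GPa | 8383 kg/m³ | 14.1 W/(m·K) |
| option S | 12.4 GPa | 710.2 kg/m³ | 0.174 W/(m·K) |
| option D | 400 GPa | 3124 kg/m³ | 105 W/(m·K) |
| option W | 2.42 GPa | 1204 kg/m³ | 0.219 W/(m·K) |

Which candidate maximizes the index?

Screen on constraints: k ≥ 7.16 W/(m·K). Survivors: option P, option D.
Evaluate M for each candidate:
  option D: M = 6.40×10⁻³
  option P: M = 1.73×10⁻³
The maximum is for option D.

option D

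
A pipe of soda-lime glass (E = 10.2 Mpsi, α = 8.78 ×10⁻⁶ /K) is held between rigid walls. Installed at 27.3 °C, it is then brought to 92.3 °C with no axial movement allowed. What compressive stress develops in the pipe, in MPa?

40.1 MPa

E = 10.2 Mpsi = 70.33 GPa.
ΔT = 65.00 K. Constrained thermal stress σ = E·α·ΔT = 70.33×10³ MPa × 8.78×10⁻⁶ × 65.00 = 40.1 MPa (compressive).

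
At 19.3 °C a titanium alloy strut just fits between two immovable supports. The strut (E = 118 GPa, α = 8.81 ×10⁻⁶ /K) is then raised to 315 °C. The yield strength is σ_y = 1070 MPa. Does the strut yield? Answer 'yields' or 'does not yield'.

does not yield

ΔT = 295.7 K. Constrained thermal stress σ = E·α·ΔT = 118.0×10³ MPa × 8.81×10⁻⁶ × 295.7 = 307 MPa (compressive).
Compare to σ_y = 1070 MPa: σ < σ_y, so it does not yield.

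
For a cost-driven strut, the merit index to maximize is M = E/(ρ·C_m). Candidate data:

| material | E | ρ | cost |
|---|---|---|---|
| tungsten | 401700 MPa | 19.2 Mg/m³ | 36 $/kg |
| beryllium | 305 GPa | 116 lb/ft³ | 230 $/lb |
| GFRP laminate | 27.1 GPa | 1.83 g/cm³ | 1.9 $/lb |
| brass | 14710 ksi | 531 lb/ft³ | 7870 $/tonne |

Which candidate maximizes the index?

GFRP laminate

After converting to SI:
  tungsten: E = 401.7 GPa, ρ = 19200 kg/m³, cost = 36.00 $/kg
  beryllium: E = 305.0 GPa, ρ = 1858 kg/m³, cost = 507.1 $/kg
  GFRP laminate: E = 27.10 GPa, ρ = 1830 kg/m³, cost = 4.189 $/kg
  brass: E = 101.4 GPa, ρ = 8506 kg/m³, cost = 7.870 $/kg
  GFRP laminate: M = 3.54 MN·m per $
  brass: M = 1.52 MN·m per $
  tungsten: M = 0.581 MN·m per $
  beryllium: M = 0.324 MN·m per $
The maximum is for GFRP laminate.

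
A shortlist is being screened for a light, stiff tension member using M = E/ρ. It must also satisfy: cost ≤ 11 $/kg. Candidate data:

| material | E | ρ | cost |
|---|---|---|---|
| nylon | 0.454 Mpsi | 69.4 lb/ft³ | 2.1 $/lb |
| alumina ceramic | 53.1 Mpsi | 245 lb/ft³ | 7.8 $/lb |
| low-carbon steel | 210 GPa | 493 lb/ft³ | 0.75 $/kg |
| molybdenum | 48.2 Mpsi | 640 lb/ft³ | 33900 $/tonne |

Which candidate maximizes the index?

Screen on constraints: cost ≤ 11 $/kg. Survivors: nylon, low-carbon steel.
After converting to SI:
  nylon: E = 3.130 GPa, ρ = 1112 kg/m³
  low-carbon steel: E = 210.0 GPa, ρ = 7897 kg/m³
  low-carbon steel: M = 26.6 MN·m/kg
  nylon: M = 2.82 MN·m/kg
Low-carbon steel has the largest M.

low-carbon steel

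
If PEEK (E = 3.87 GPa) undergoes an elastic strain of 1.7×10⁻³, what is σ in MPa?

σ = E·ε = 3870 MPa × 1.7×10⁻³ = 6.58 MPa.

6.58 MPa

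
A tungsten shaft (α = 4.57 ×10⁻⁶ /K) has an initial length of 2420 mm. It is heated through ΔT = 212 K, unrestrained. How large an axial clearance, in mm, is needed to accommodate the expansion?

2.34 mm

ΔL = α·L₀·ΔT = 4.57×10⁻⁶ × 2420 mm × 212.0 K = 2.34 mm.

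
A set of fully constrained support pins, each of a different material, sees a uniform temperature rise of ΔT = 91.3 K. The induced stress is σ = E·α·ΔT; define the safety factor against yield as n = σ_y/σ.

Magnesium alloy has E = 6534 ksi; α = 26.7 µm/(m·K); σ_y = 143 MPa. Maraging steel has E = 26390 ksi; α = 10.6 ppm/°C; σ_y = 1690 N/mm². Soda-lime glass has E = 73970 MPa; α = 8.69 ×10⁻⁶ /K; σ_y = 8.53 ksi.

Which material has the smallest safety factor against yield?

soda-lime glass

In consistent units (E in GPa, α in ×10⁻⁶/K, σ_y in MPa):
  magnesium alloy: E = 45.05, α = 26.7, σ_y = 143.0 → σ = 110 MPa, n = 1.30
  maraging steel: E = 182.0, α = 10.6, σ_y = 1690 → σ = 176 MPa, n = 9.60
  soda-lime glass: E = 73.97, α = 8.69, σ_y = 58.81 → σ = 58.7 MPa, n = 1.00
The minimum is soda-lime glass at n = 1.00.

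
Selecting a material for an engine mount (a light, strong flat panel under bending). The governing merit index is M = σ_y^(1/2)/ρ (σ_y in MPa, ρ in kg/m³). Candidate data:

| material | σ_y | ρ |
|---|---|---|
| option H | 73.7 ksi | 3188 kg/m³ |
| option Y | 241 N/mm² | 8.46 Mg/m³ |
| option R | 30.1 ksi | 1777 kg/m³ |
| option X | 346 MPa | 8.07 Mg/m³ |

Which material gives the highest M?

Convert each candidate to consistent units, then evaluate M:
  option H: σ_y = 508.1 MPa, ρ = 3188 kg/m³
  option Y: σ_y = 241.0 MPa, ρ = 8460 kg/m³
  option R: σ_y = 207.5 MPa, ρ = 1777 kg/m³
  option X: σ_y = 346.0 MPa, ρ = 8070 kg/m³
  option R: M = 8.11×10⁻³
  option H: M = 7.07×10⁻³
  option X: M = 2.30×10⁻³
  option Y: M = 1.84×10⁻³
Option R ranks first.

option R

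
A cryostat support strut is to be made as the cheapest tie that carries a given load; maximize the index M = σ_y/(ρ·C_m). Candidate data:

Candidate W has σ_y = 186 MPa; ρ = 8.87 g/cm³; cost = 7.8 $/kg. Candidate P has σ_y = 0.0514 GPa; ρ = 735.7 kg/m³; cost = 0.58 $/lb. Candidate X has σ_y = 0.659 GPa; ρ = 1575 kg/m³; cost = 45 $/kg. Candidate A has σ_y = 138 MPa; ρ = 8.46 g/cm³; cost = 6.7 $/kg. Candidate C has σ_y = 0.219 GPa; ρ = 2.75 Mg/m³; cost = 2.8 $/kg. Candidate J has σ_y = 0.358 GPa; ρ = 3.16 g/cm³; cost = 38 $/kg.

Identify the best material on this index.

After converting to SI:
  candidate W: σ_y = 186.0 MPa, ρ = 8870 kg/m³, cost = 7.800 $/kg
  candidate P: σ_y = 51.40 MPa, ρ = 735.7 kg/m³, cost = 1.279 $/kg
  candidate X: σ_y = 659.0 MPa, ρ = 1575 kg/m³, cost = 45.00 $/kg
  candidate A: σ_y = 138.0 MPa, ρ = 8460 kg/m³, cost = 6.700 $/kg
  candidate C: σ_y = 219.0 MPa, ρ = 2750 kg/m³, cost = 2.800 $/kg
  candidate J: σ_y = 358.0 MPa, ρ = 3160 kg/m³, cost = 38.00 $/kg
  candidate P: M = 54.6 kN·m per $
  candidate C: M = 28.4 kN·m per $
  candidate X: M = 9.30 kN·m per $
  candidate J: M = 2.98 kN·m per $
  candidate W: M = 2.69 kN·m per $
  candidate A: M = 2.43 kN·m per $
The maximum is for candidate P.

candidate P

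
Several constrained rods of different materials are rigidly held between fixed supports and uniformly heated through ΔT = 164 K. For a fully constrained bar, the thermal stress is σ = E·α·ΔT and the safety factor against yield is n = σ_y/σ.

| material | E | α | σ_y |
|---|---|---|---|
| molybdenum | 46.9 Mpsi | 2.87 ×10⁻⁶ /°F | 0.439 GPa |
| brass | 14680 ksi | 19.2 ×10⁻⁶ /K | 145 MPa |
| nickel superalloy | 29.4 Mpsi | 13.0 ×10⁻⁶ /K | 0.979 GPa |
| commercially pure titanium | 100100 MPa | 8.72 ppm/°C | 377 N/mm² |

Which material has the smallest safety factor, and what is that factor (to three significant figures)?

brass, n = 0.455

In consistent units (E in GPa, α in ×10⁻⁶/K, σ_y in MPa):
  molybdenum: E = 323.4, α = 5.17, σ_y = 439.0 → σ = 274 MPa, n = 1.60
  brass: E = 101.2, α = 19.2, σ_y = 145.0 → σ = 319 MPa, n = 0.455
  nickel superalloy: E = 202.7, α = 13.0, σ_y = 979.0 → σ = 432 MPa, n = 2.27
  commercially pure titanium: E = 100.1, α = 8.72, σ_y = 377.0 → σ = 143 MPa, n = 2.63
The minimum is brass at n = 0.455.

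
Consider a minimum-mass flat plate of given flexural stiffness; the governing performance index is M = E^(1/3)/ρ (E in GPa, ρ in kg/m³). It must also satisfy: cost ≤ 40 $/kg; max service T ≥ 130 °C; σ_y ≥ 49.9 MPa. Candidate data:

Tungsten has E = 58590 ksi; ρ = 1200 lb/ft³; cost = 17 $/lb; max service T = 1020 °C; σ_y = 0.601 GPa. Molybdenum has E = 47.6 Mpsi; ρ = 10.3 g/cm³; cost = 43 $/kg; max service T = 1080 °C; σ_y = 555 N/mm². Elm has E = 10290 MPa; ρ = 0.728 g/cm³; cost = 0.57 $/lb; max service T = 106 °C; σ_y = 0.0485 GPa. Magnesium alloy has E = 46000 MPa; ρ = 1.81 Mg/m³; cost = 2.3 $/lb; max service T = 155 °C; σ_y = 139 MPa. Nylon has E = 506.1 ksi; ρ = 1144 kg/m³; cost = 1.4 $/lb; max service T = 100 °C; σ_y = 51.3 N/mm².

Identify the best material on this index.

Screen on constraints: cost ≤ 40 $/kg; max service T ≥ 130 °C; σ_y ≥ 49.9 MPa. Survivors: tungsten, magnesium alloy.
In SI units:
  tungsten: E = 404.0 GPa, ρ = 19220 kg/m³
  magnesium alloy: E = 46.00 GPa, ρ = 1810 kg/m³
  magnesium alloy: M = 1.98×10⁻³
  tungsten: M = 0.385×10⁻³
Highest index: magnesium alloy.

magnesium alloy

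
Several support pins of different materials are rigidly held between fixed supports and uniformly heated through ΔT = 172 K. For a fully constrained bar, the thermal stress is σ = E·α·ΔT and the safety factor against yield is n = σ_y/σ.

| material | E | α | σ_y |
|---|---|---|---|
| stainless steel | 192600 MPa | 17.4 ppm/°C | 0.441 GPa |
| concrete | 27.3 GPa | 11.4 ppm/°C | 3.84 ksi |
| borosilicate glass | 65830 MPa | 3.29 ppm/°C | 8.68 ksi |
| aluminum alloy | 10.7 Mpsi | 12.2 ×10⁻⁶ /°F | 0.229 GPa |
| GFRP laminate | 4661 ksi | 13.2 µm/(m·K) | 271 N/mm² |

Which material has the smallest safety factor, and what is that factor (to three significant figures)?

With everything in SI (GPa, ×10⁻⁶/K, MPa):
  stainless steel: E = 192.6, α = 17.4, σ_y = 441.0 → σ = 576 MPa, n = 0.765
  concrete: E = 27.30, α = 11.4, σ_y = 26.48 → σ = 53.5 MPa, n = 0.495
  borosilicate glass: E = 65.83, α = 3.29, σ_y = 59.85 → σ = 37.3 MPa, n = 1.61
  aluminum alloy: E = 73.77, α = 22.0, σ_y = 229.0 → σ = 279 MPa, n = 0.822
  GFRP laminate: E = 32.14, α = 13.2, σ_y = 271.0 → σ = 73.0 MPa, n = 3.71
Smallest n: concrete with n = 0.495.

concrete, n = 0.495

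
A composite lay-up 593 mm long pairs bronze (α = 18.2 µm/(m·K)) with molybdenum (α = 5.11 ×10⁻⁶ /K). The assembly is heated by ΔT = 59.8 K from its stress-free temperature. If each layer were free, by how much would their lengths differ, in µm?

464 µm

Δα = |18.2 − 5.11|×10⁻⁶/K = 13.1×10⁻⁶/K.
ΔL_mismatch = Δα·L·ΔT = 13.1×10⁻⁶ × 593.0 mm × 59.8 K = 464 µm.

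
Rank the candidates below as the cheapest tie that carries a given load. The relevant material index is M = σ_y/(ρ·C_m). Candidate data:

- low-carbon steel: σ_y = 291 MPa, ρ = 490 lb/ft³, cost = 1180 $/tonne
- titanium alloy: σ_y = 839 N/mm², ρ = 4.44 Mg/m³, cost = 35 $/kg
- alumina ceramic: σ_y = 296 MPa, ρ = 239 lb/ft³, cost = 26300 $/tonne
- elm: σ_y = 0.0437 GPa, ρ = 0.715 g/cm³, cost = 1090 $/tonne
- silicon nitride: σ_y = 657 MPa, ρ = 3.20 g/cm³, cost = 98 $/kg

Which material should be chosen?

elm

Normalizing units and computing the index:
  low-carbon steel: σ_y = 291.0 MPa, ρ = 7849 kg/m³, cost = 1.180 $/kg
  titanium alloy: σ_y = 839.0 MPa, ρ = 4440 kg/m³, cost = 35.00 $/kg
  alumina ceramic: σ_y = 296.0 MPa, ρ = 3828 kg/m³, cost = 26.30 $/kg
  elm: σ_y = 43.70 MPa, ρ = 715.0 kg/m³, cost = 1.090 $/kg
  silicon nitride: σ_y = 657.0 MPa, ρ = 3200 kg/m³, cost = 98.00 $/kg
  elm: M = 56.1 kN·m per $
  low-carbon steel: M = 31.4 kN·m per $
  titanium alloy: M = 5.40 kN·m per $
  alumina ceramic: M = 2.94 kN·m per $
  silicon nitride: M = 2.10 kN·m per $
Elm ranks first.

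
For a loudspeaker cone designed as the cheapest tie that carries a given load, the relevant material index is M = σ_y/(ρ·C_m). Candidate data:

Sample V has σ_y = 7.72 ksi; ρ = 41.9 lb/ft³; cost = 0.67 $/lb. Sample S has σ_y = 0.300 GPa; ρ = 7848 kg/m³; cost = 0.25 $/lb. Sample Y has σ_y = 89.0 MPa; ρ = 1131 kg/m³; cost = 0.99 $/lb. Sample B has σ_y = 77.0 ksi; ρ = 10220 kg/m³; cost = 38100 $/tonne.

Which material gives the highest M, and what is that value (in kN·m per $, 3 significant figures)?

Normalizing units and computing the index:
  sample V: σ_y = 53.23 MPa, ρ = 671.2 kg/m³, cost = 1.477 $/kg
  sample S: σ_y = 300.0 MPa, ρ = 7848 kg/m³, cost = 0.5511 $/kg
  sample Y: σ_y = 89.00 MPa, ρ = 1131 kg/m³, cost = 2.183 $/kg
  sample B: σ_y = 530.9 MPa, ρ = 10220 kg/m³, cost = 38.10 $/kg
  sample S: M = 69.4 kN·m per $
  sample V: M = 53.7 kN·m per $
  sample Y: M = 36.1 kN·m per $
  sample B: M = 1.36 kN·m per $
Sample S has the largest M.

sample S, M = 69.4 kN·m per $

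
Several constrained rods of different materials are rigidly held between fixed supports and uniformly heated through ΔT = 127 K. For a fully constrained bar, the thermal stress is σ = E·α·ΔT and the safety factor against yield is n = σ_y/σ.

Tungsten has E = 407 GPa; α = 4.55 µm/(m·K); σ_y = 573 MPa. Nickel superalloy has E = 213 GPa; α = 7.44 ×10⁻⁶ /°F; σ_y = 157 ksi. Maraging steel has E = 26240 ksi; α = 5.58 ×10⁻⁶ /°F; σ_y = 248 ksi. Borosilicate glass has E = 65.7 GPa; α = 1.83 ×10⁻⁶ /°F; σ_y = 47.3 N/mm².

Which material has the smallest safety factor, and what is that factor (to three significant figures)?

borosilicate glass, n = 1.72

Converting E to GPa, α to ×10⁻⁶/K, σ_y to MPa, then σ and n for each:
  tungsten: E = 407.0, α = 4.55, σ_y = 573.0 → σ = 235 MPa, n = 2.44
  nickel superalloy: E = 213.0, α = 13.4, σ_y = 1082 → σ = 362 MPa, n = 2.99
  maraging steel: E = 180.9, α = 10.0, σ_y = 1710 → σ = 231 MPa, n = 7.41
  borosilicate glass: E = 65.70, α = 3.29, σ_y = 47.30 → σ = 27.5 MPa, n = 1.72
Smallest n: borosilicate glass with n = 1.72.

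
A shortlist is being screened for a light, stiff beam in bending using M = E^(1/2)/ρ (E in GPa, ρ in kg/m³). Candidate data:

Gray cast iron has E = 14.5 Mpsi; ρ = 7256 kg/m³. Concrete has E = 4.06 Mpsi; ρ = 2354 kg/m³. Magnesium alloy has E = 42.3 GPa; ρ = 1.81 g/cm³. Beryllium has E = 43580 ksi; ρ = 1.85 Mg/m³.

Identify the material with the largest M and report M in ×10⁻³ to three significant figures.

After converting to SI:
  gray cast iron: E = 99.97 GPa, ρ = 7256 kg/m³
  concrete: E = 27.99 GPa, ρ = 2354 kg/m³
  magnesium alloy: E = 42.30 GPa, ρ = 1810 kg/m³
  beryllium: E = 300.5 GPa, ρ = 1850 kg/m³
  beryllium: M = 9.37×10⁻³
  magnesium alloy: M = 3.59×10⁻³
  concrete: M = 2.25×10⁻³
  gray cast iron: M = 1.38×10⁻³
Beryllium ranks first.

beryllium, M = 9.37×10⁻³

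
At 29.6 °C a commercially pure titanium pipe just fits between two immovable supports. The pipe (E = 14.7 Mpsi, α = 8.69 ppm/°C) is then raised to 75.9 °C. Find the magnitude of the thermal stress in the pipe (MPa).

E = 14.7 Mpsi = 101.4 GPa.
ΔT = 46.30 K. Constrained thermal stress σ = E·α·ΔT = 101.4×10³ MPa × 8.69×10⁻⁶ × 46.30 = 40.8 MPa (compressive).

40.8 MPa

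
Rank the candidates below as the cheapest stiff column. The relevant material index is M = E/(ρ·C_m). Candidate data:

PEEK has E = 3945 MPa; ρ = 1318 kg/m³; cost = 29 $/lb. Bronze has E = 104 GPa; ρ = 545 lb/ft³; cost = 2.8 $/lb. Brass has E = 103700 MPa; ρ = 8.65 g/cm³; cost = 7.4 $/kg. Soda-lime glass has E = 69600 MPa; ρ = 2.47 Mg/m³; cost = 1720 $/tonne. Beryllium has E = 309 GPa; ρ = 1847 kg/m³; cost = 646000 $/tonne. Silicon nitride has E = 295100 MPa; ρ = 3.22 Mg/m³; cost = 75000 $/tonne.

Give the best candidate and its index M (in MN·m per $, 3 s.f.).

soda-lime glass, M = 16.4 MN·m per $

In SI units:
  PEEK: E = 3.945 GPa, ρ = 1318 kg/m³, cost = 63.93 $/kg
  bronze: E = 104.0 GPa, ρ = 8730 kg/m³, cost = 6.173 $/kg
  brass: E = 103.7 GPa, ρ = 8650 kg/m³, cost = 7.400 $/kg
  soda-lime glass: E = 69.60 GPa, ρ = 2470 kg/m³, cost = 1.720 $/kg
  beryllium: E = 309.0 GPa, ρ = 1847 kg/m³, cost = 646.0 $/kg
  silicon nitride: E = 295.1 GPa, ρ = 3220 kg/m³, cost = 75.00 $/kg
  soda-lime glass: M = 16.4 MN·m per $
  bronze: M = 1.93 MN·m per $
  brass: M = 1.62 MN·m per $
  silicon nitride: M = 1.22 MN·m per $
  beryllium: M = 0.259 MN·m per $
  PEEK: M = 0.0468 MN·m per $
Soda-lime glass ranks first.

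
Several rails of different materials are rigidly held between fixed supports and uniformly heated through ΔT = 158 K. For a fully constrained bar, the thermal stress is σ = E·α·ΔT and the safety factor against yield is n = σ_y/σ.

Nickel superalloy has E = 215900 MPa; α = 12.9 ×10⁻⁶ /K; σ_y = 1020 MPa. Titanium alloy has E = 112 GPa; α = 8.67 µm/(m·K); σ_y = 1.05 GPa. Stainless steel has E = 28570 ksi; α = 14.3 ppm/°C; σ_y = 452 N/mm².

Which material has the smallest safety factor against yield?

stainless steel

Per material, after unit conversion:
  nickel superalloy: E = 215.9, α = 12.9, σ_y = 1020 → σ = 440 MPa, n = 2.32
  titanium alloy: E = 112.0, α = 8.67, σ_y = 1050 → σ = 153 MPa, n = 6.84
  stainless steel: E = 197.0, α = 14.3, σ_y = 452.0 → σ = 445 MPa, n = 1.02
Smallest n: stainless steel with n = 1.02.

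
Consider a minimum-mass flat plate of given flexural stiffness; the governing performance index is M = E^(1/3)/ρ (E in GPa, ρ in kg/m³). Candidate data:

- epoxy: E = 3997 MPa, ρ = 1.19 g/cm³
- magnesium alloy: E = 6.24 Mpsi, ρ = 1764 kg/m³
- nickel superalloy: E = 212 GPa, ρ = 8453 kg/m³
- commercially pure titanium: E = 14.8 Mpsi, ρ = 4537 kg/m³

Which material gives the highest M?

magnesium alloy

Convert each candidate to consistent units, then evaluate M:
  epoxy: E = 3.997 GPa, ρ = 1190 kg/m³
  magnesium alloy: E = 43.02 GPa, ρ = 1764 kg/m³
  nickel superalloy: E = 212.0 GPa, ρ = 8453 kg/m³
  commercially pure titanium: E = 102.0 GPa, ρ = 4537 kg/m³
  magnesium alloy: M = 1.99×10⁻³
  epoxy: M = 1.33×10⁻³
  commercially pure titanium: M = 1.03×10⁻³
  nickel superalloy: M = 0.705×10⁻³
Magnesium alloy has the largest M.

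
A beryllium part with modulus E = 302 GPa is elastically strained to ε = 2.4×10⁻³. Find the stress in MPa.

σ = E·ε = 302000 MPa × 2.4×10⁻³ = 725 MPa.

725 MPa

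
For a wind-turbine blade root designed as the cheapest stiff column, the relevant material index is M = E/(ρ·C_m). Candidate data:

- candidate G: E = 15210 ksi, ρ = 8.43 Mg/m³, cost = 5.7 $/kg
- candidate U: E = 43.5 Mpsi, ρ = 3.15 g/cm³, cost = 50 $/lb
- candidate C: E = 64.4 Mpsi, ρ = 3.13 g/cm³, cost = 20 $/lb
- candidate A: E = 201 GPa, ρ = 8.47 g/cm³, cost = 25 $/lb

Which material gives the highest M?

Putting every candidate on a common basis:
  candidate G: E = 104.9 GPa, ρ = 8430 kg/m³, cost = 5.700 $/kg
  candidate U: E = 299.9 GPa, ρ = 3150 kg/m³, cost = 110.2 $/kg
  candidate C: E = 444.0 GPa, ρ = 3130 kg/m³, cost = 44.09 $/kg
  candidate A: E = 201.0 GPa, ρ = 8470 kg/m³, cost = 55.11 $/kg
  candidate C: M = 3.22 MN·m per $
  candidate G: M = 2.18 MN·m per $
  candidate U: M = 0.864 MN·m per $
  candidate A: M = 0.431 MN·m per $
Highest index: candidate C.

candidate C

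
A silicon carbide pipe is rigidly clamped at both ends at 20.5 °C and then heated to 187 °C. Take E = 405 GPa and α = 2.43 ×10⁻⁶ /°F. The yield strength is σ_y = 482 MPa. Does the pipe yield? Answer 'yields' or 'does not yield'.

α = 2.43×10⁻⁶/°F × 9/5 = 4.37×10⁻⁶/K.
ΔT = 166.5 K. Constrained thermal stress σ = E·α·ΔT = 405.0×10³ MPa × 4.37×10⁻⁶ × 166.5 = 295 MPa (compressive).
Compare to σ_y = 482 MPa: σ < σ_y, so it does not yield.

does not yield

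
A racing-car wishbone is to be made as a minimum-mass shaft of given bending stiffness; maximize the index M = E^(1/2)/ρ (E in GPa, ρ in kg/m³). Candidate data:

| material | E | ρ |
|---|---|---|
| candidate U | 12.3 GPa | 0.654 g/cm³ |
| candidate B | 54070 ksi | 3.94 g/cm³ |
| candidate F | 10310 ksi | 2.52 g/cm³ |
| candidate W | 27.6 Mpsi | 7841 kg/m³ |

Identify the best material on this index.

In SI units:
  candidate U: E = 12.30 GPa, ρ = 654.0 kg/m³
  candidate B: E = 372.8 GPa, ρ = 3940 kg/m³
  candidate F: E = 71.08 GPa, ρ = 2520 kg/m³
  candidate W: E = 190.3 GPa, ρ = 7841 kg/m³
  candidate U: M = 5.36×10⁻³
  candidate B: M = 4.90×10⁻³
  candidate F: M = 3.35×10⁻³
  candidate W: M = 1.76×10⁻³
Highest index: candidate U.

candidate U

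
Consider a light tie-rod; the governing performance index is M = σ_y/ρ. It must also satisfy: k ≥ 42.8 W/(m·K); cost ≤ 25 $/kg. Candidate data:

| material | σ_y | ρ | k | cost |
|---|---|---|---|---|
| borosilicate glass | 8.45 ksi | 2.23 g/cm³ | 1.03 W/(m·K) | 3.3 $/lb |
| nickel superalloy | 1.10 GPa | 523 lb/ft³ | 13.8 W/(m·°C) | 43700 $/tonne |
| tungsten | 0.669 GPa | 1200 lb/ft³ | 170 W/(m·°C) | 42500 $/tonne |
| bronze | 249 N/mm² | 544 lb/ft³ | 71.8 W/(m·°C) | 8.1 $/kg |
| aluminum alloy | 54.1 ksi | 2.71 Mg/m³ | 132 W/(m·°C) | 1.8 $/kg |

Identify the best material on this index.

Screen on constraints: k ≥ 42.8 W/(m·K); cost ≤ 25 $/kg. Survivors: bronze, aluminum alloy.
Normalizing units and computing the index:
  bronze: σ_y = 249.0 MPa, ρ = 8714 kg/m³
  aluminum alloy: σ_y = 373.0 MPa, ρ = 2710 kg/m³
  aluminum alloy: M = 138 kN·m/kg
  bronze: M = 28.6 kN·m/kg
Aluminum alloy ranks first.

aluminum alloy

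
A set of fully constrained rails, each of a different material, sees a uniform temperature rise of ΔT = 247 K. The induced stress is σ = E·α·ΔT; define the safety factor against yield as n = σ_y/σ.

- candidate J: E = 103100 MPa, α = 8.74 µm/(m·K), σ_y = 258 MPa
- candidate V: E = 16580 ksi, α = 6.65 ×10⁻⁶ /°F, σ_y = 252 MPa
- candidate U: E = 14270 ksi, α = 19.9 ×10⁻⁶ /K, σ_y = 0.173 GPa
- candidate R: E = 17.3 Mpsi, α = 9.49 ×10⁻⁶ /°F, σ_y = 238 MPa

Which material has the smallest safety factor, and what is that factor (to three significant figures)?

candidate U, n = 0.358

Converting E to GPa, α to ×10⁻⁶/K, σ_y to MPa, then σ and n for each:
  candidate J: E = 103.1, α = 8.74, σ_y = 258.0 → σ = 223 MPa, n = 1.16
  candidate V: E = 114.3, α = 12.0, σ_y = 252.0 → σ = 338 MPa, n = 0.746
  candidate U: E = 98.39, α = 19.9, σ_y = 173.0 → σ = 484 MPa, n = 0.358
  candidate R: E = 119.3, α = 17.1, σ_y = 238.0 → σ = 503 MPa, n = 0.473
Smallest n: candidate U with n = 0.358.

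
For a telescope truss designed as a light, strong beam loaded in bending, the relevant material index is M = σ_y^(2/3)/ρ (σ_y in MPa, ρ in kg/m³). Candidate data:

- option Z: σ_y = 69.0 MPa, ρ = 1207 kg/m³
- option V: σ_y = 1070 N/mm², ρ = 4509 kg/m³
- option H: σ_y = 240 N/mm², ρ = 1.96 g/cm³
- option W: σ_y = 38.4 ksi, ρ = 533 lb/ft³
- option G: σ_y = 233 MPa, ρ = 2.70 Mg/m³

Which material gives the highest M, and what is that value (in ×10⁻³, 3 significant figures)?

option V, M = 23.2×10⁻³

Putting every candidate on a common basis:
  option Z: σ_y = 69.00 MPa, ρ = 1207 kg/m³
  option V: σ_y = 1070 MPa, ρ = 4509 kg/m³
  option H: σ_y = 240.0 MPa, ρ = 1960 kg/m³
  option W: σ_y = 264.8 MPa, ρ = 8538 kg/m³
  option G: σ_y = 233.0 MPa, ρ = 2700 kg/m³
  option V: M = 23.2×10⁻³
  option H: M = 19.7×10⁻³
  option G: M = 14.0×10⁻³
  option Z: M = 13.9×10⁻³
  option W: M = 4.83×10⁻³
Highest index: option V.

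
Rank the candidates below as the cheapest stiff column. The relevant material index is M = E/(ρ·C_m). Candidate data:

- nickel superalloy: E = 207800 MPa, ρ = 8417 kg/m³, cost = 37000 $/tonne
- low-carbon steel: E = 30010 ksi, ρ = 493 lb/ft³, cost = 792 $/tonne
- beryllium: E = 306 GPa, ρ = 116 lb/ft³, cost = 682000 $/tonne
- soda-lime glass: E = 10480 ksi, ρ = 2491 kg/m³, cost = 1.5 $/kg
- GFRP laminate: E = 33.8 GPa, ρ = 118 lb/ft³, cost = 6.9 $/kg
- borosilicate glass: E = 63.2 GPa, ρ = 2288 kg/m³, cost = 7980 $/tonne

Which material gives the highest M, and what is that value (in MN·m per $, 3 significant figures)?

low-carbon steel, M = 33.1 MN·m per $

Convert each candidate to consistent units, then evaluate M:
  nickel superalloy: E = 207.8 GPa, ρ = 8417 kg/m³, cost = 37.00 $/kg
  low-carbon steel: E = 206.9 GPa, ρ = 7897 kg/m³, cost = 0.7920 $/kg
  beryllium: E = 306.0 GPa, ρ = 1858 kg/m³, cost = 682.0 $/kg
  soda-lime glass: E = 72.26 GPa, ρ = 2491 kg/m³, cost = 1.500 $/kg
  GFRP laminate: E = 33.80 GPa, ρ = 1890 kg/m³, cost = 6.900 $/kg
  borosilicate glass: E = 63.20 GPa, ρ = 2288 kg/m³, cost = 7.980 $/kg
  low-carbon steel: M = 33.1 MN·m per $
  soda-lime glass: M = 19.3 MN·m per $
  borosilicate glass: M = 3.46 MN·m per $
  GFRP laminate: M = 2.59 MN·m per $
  nickel superalloy: M = 0.667 MN·m per $
  beryllium: M = 0.241 MN·m per $
Highest index: low-carbon steel.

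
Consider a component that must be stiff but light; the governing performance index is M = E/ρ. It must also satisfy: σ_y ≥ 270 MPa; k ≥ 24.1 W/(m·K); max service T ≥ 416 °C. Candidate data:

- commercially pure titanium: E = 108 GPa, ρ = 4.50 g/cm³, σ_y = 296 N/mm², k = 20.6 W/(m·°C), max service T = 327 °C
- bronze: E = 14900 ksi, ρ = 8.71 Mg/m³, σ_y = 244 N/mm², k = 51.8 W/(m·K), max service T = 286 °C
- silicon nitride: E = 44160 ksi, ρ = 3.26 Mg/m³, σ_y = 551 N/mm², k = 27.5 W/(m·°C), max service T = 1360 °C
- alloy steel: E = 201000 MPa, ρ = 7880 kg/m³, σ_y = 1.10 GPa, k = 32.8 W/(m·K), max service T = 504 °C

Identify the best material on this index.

silicon nitride

Screen on constraints: σ_y ≥ 270 MPa; k ≥ 24.1 W/(m·K); max service T ≥ 416 °C. Survivors: silicon nitride, alloy steel.
After converting to SI:
  silicon nitride: E = 304.5 GPa, ρ = 3260 kg/m³
  alloy steel: E = 201.0 GPa, ρ = 7880 kg/m³
  silicon nitride: M = 93.4 MN·m/kg
  alloy steel: M = 25.5 MN·m/kg
Highest index: silicon nitride.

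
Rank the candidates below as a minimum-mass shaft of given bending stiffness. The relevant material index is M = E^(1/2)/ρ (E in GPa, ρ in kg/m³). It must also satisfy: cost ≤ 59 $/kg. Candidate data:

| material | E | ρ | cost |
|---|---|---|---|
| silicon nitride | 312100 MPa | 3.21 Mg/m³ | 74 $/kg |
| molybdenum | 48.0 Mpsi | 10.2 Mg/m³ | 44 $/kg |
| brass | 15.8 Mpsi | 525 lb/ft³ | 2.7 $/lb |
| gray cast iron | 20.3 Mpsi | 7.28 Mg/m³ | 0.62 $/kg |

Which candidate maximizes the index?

molybdenum

Screen on constraints: cost ≤ 59 $/kg. Survivors: molybdenum, brass, gray cast iron.
After converting to SI:
  molybdenum: E = 330.9 GPa, ρ = 10200 kg/m³
  brass: E = 108.9 GPa, ρ = 8410 kg/m³
  gray cast iron: E = 140.0 GPa, ρ = 7280 kg/m³
  molybdenum: M = 1.78×10⁻³
  gray cast iron: M = 1.63×10⁻³
  brass: M = 1.24×10⁻³
Molybdenum has the largest M.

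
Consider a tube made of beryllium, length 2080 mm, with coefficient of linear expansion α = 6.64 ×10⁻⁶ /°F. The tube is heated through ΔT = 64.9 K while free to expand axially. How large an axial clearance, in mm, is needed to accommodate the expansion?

1.61 mm

Convert α: 6.64×10⁻⁶/°F × (9/5) = 12.0×10⁻⁶/K.
ΔL = α·L₀·ΔT = 12.0×10⁻⁶ × 2080 mm × 64.90 K = 1.61 mm.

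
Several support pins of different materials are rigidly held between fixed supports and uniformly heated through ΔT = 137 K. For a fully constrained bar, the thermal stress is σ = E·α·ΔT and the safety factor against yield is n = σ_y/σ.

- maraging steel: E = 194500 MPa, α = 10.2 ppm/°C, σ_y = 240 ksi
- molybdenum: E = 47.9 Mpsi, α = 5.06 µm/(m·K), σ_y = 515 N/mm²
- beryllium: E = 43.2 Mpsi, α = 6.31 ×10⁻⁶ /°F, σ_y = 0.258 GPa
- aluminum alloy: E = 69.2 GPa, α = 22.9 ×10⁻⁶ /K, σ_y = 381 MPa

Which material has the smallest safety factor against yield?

beryllium

With everything in SI (GPa, ×10⁻⁶/K, MPa):
  maraging steel: E = 194.5, α = 10.2, σ_y = 1655 → σ = 272 MPa, n = 6.09
  molybdenum: E = 330.3, α = 5.06, σ_y = 515.0 → σ = 229 MPa, n = 2.25
  beryllium: E = 297.9, α = 11.4, σ_y = 258.0 → σ = 463 MPa, n = 0.557
  aluminum alloy: E = 69.20, α = 22.9, σ_y = 381.0 → σ = 217 MPa, n = 1.75
Beryllium has the lowest safety factor, n = 0.557.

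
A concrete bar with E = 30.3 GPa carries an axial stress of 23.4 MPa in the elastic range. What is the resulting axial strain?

ε = σ/E = 23.4 / 30300 = 7.72×10⁻⁴.

7.72×10⁻⁴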